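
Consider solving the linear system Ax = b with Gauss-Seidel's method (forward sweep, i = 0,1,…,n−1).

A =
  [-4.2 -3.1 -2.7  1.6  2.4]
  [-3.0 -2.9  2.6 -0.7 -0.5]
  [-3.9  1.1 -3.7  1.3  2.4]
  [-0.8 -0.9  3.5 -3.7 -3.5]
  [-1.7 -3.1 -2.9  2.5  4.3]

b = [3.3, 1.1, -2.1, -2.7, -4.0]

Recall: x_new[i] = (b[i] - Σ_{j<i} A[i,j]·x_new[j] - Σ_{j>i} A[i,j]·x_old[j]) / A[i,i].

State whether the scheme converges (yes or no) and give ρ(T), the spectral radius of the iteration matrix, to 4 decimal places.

Split A = D + L + U, D = diag(-4.2, -2.9, -3.7, -3.7, 4.3).
GS T = -(D+L)⁻¹U: row 0 first, T[0,4] = -(2.4)/(-4.2) = +0.5714; later rows by forward substitution.
  T[0,:] = [+0.0000 -0.7381 -0.6429 +0.3810 +0.5714]
  T[1,:] = [+0.0000 +0.7635 +1.5616 -0.6355 -0.7635]
  T[2,:] = [+0.0000 +1.0050 +1.1419 -0.2391 -0.1807]
  T[3,:] = [+0.0000 +0.9245 +0.8393 -0.1540 -1.0547]
  T[4,:] = [+0.0000 +0.3989 +1.1538 -0.3793 +0.1668]
|λ(T)| sorted: 1.6580, 0.5077, 0.4682, 0.2206, 0.0000.
spectral radius ρ = 1.6580; 1.6580 > 1 ⇒ diverges.

no, ρ = 1.6580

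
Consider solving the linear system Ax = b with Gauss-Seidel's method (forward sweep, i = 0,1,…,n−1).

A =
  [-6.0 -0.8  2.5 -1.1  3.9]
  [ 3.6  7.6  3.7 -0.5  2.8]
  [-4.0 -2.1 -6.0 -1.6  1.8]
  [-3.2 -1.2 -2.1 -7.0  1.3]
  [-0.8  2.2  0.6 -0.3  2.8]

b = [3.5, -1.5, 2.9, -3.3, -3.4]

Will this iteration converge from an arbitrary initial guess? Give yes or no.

yes

Let D = diag(-6, 7.6, -6, -7, 2.8); L, U the strict triangles.
Gauss-Seidel: T = -(D+L)⁻¹U, row 0 first, T[0,1] = -(-0.8)/(-6) = -0.1333; later rows by forward substitution.
  T[0,:] = [+0.0000  -0.1333  +0.4167  -0.1833  +0.6500]
  T[1,:] = [+0.0000  +0.0632  -0.6842  +0.1526  -0.6763]
  T[2,:] = [+0.0000  +0.0668  -0.0383  -0.1979  +0.1034]
  T[3,:] = [+0.0000  +0.0301  -0.0617  +0.1170  -0.0265]
  T[4,:] = [+0.0000  -0.0988  +0.6582  -0.1174  +0.6921]
|roots of det(T-λI)|: 0.8376, 0.1253, 0.0936, 0.0936, 0.0000.
spectral radius ρ = 0.8376; 0.8376 < 1: convergent.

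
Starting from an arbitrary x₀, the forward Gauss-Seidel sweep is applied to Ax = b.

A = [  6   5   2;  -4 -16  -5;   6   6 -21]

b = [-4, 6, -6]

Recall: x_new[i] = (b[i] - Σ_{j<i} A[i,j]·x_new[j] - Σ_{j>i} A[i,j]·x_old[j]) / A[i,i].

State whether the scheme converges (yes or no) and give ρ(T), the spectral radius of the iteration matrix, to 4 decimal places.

yes, ρ = 0.2976

Let D = diag(6, -16, -21); L, U the strict triangles.
Gauss-Seidel: T = -(D+L)⁻¹U, row 0 first, T[0,1] = -(5)/(6) = -0.8333; later rows by forward substitution.
  T[0,:] = [+0.0000 -0.8333 -0.3333]
  T[1,:] = [+0.0000 +0.2083 -0.2292]
  T[2,:] = [+0.0000 -0.1786 -0.1607]
eigenvalue magnitudes: 0.2976, 0.2500, 0.0000.
spectral radius ρ = 0.2976; 0.2976 < 1, so it converges for any x₀.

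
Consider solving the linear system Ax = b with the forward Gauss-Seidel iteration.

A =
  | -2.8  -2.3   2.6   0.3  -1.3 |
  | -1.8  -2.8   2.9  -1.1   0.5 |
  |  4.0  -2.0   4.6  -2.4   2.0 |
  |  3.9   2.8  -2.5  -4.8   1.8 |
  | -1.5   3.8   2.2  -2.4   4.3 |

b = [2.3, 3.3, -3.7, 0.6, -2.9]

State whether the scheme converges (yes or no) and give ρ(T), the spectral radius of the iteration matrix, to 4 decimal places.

no, ρ = 1.2985

Write A = D+L+U with D = diag(-2.8, -2.8, 4.6, -4.8, 4.3).
Gauss-Seidel: T = -(D+L)⁻¹U, row 0 first, T[0,2] = -(2.6)/(-2.8) = +0.9286; later rows by forward substitution.
  T[0,:] = [+0.0000, -0.8214, +0.9286, +0.1071, -0.4643]
  T[1,:] = [+0.0000, +0.5281, +0.4388, -0.4617, +0.4770]
  T[2,:] = [+0.0000, +0.9439, -0.6167, +0.2278, +0.1764]
  T[3,:] = [+0.0000, -0.8510, +1.3316, -0.3009, +0.1842]
  T[4,:] = [+0.0000, -1.7111, +0.9949, +0.1609, -0.5710]
|λ(T)| sorted: 1.2985, 0.4019, 0.3671, 0.3031, 0.0000.
ρ = 1.2985; 1.2985 > 1 ⇒ diverges.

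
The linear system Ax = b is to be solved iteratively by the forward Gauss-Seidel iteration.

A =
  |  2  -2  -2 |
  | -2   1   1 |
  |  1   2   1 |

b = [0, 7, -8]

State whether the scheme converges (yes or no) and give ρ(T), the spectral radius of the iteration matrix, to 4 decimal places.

Diagonal D = diag(2, 1, 1); L, U strict lower/upper.
T_GS = -(D+L)⁻¹U: row 0 first, T[0,1] = -(-2)/(2) = +1.0000; later rows by forward substitution.
  T[0,:] = [+0.0000, +1.0000, +1.0000]
  T[1,:] = [+0.0000, +2.0000, +1.0000]
  T[2,:] = [+0.0000, -5.0000, -3.0000]
moduli |λ_i(T)| = 1.6180, 0.6180, 0.0000.
ρ(T) = max|λ| = 1.6180; 1.6180 > 1, so it fails to converge.

no, ρ = 1.6180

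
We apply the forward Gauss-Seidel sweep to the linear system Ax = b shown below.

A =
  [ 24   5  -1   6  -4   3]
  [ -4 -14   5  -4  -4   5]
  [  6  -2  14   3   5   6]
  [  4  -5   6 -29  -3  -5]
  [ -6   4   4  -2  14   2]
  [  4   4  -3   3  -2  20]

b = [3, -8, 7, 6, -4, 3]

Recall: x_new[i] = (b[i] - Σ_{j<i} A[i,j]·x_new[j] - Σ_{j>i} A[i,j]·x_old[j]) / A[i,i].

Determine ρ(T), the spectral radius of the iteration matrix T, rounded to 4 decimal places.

0.5651

Let D = diag(24, -14, 14, -29, 14, 20); L, U the strict triangles.
Gauss-Seidel: T = -(D+L)⁻¹U, row 0 first, T[0,4] = -(-4)/(24) = +0.1667; later rows by forward substitution.
  T[0,:] = [+0.0000, -0.2083, +0.0417, -0.2500, +0.1667, -0.1250]
  T[1,:] = [+0.0000, +0.0595, +0.3452, -0.2143, -0.3333, +0.3929]
  T[2,:] = [+0.0000, +0.0978, +0.0315, -0.1378, -0.4762, -0.3189]
  T[3,:] = [+0.0000, -0.0188, -0.0473, -0.0260, -0.1215, -0.3234]
  T[4,:] = [+0.0000, -0.1369, -0.0965, -0.0103, +0.2854, -0.2638]
  T[5,:] = [+0.0000, +0.0336, -0.0752, +0.0751, +0.0087, -0.0793]
|roots of det(T-λI)|: 0.5651, 0.2830, 0.0868, 0.0868, 0.0391, 0.0000.
ρ = 0.5651; 0.5651 < 1 ⇒ converges.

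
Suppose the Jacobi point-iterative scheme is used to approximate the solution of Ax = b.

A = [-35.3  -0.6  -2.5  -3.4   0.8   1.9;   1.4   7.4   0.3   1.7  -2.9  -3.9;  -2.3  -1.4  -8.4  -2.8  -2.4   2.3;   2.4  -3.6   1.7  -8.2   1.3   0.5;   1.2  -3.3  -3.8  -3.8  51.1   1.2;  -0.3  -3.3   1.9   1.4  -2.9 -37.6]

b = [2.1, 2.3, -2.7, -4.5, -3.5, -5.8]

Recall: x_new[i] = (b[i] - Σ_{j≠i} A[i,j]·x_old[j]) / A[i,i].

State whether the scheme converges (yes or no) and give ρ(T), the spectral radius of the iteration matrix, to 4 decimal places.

A = D + L + U where D = diag(-35.3, 7.4, -8.4, -8.2, 51.1, -37.6).
T_J = -D⁻¹(L+U): T[2,3] = -(-2.8)/(-8.4) = -0.3333; T[2,2] = 0.
  T[0,:] = [+0.0000 -0.0170 -0.0708 -0.0963 +0.0227 +0.0538]
  T[1,:] = [-0.1892 +0.0000 -0.0405 -0.2297 +0.3919 +0.5270]
  T[2,:] = [-0.2738 -0.1667 +0.0000 -0.3333 -0.2857 +0.2738]
  T[3,:] = [+0.2927 -0.4390 +0.2073 +0.0000 +0.1585 +0.0610]
  T[4,:] = [-0.0235 +0.0646 +0.0744 +0.0744 +0.0000 -0.0235]
  T[5,:] = [-0.0080 -0.0878 +0.0505 +0.0372 -0.0771 +0.0000]
|roots of det(T-λI)|: 0.3971, 0.2621, 0.2621, 0.1679, 0.1679, 0.0101.
ρ(T) = max|λ| = 0.3971; 0.3971 < 1, so it converges for any x₀.

yes, ρ = 0.3971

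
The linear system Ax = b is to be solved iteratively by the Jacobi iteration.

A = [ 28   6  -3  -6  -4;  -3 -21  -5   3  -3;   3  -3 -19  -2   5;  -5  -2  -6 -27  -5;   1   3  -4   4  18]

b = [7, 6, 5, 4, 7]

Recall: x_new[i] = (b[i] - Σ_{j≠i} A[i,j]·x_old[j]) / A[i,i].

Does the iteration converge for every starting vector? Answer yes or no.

Write A = D+L+U with D = diag(28, -21, -19, -27, 18).
Jacobi: T = -D⁻¹(L+U), T[3,4] = -(-5)/(-27) = -0.1852; T[3,3] = 0.
  T[0,:] = [+0.0000, -0.2143, +0.1071, +0.2143, +0.1429]
  T[1,:] = [-0.1429, +0.0000, -0.2381, +0.1429, -0.1429]
  T[2,:] = [+0.1579, -0.1579, +0.0000, -0.1053, +0.2632]
  T[3,:] = [-0.1852, -0.0741, -0.2222, +0.0000, -0.1852]
  T[4,:] = [-0.0556, -0.1667, +0.2222, -0.2222, +0.0000]
eigenvalue magnitudes: 0.5611, 0.2592, 0.2592, 0.2473, 0.0115.
ρ = 0.5611; 0.5611 < 1, so it converges for any x₀.

yes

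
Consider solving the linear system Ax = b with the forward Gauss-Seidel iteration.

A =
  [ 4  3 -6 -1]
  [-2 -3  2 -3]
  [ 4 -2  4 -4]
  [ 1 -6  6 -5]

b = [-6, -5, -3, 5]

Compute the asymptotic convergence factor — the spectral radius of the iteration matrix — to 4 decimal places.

1.5365

Diagonal D = diag(4, -3, 4, -5); L, U strict lower/upper.
GS T = -(D+L)⁻¹U: row 0 first, T[0,1] = -(3)/(4) = -0.7500; later rows by forward substitution.
  T[0,:] = [+0.0000 -0.7500 +1.5000 +0.2500]
  T[1,:] = [+0.0000 +0.5000 -0.3333 -1.1667]
  T[2,:] = [+0.0000 +1.0000 -1.6667 +0.1667]
  T[3,:] = [+0.0000 +0.4500 -1.3000 +1.6500]
|λ(T)| sorted: 1.5365, 1.1117, 0.0585, 0.0000.
ρ(T) = max|λ| = 1.5365; 1.5365 > 1, so it fails to converge.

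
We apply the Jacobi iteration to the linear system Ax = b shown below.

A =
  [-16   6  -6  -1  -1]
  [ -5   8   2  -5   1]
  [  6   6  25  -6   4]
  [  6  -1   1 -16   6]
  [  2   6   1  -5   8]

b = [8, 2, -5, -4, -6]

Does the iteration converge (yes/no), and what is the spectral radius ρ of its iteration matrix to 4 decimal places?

Split A = D + L + U, D = diag(-16, 8, 25, -16, 8).
Jacobi: T = -D⁻¹(L+U), T[4,1] = -(6)/(8) = -0.7500; T[4,4] = 0.
  T[0,:] = [+0.0000, +0.3750, -0.3750, -0.0625, -0.0625]
  T[1,:] = [+0.6250, +0.0000, -0.2500, +0.6250, -0.1250]
  T[2,:] = [-0.2400, -0.2400, +0.0000, +0.2400, -0.1600]
  T[3,:] = [+0.3750, -0.0625, +0.0625, +0.0000, +0.3750]
  T[4,:] = [-0.2500, -0.7500, -0.1250, +0.6250, +0.0000]
|roots of det(T-λI)|: 0.8206, 0.6582, 0.4224, 0.3330, 0.0729.
ρ = 0.8206; 0.8206 < 1: convergent.

yes, ρ = 0.8206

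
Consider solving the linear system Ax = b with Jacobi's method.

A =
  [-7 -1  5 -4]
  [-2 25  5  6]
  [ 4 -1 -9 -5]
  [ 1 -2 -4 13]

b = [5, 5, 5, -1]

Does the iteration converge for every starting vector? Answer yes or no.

yes

Write A = D+L+U with D = diag(-7, 25, -9, 13).
T_J = -D⁻¹(L+U): T[3,1] = -(-2)/(13) = +0.1538; T[3,3] = 0.
  T[0,:] = [+0.0000, -0.1429, +0.7143, -0.5714]
  T[1,:] = [+0.0800, +0.0000, -0.2000, -0.2400]
  T[2,:] = [+0.4444, -0.1111, +0.0000, -0.5556]
  T[3,:] = [-0.0769, +0.1538, +0.3077, +0.0000]
eigenvalue magnitudes: 0.5264, 0.4435, 0.2756, 0.2756.
ρ = 0.5264; 0.5264 < 1 ⇒ converges.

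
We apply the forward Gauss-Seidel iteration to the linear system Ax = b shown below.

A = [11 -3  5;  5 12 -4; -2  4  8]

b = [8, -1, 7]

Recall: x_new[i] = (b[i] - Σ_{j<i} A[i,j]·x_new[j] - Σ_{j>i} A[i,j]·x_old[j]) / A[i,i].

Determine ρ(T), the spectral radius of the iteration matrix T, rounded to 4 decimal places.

Diagonal D = diag(11, 12, 8); L, U strict lower/upper.
Gauss-Seidel: T = -(D+L)⁻¹U, row 0 first, T[0,2] = -(5)/(11) = -0.4545; later rows by forward substitution.
  T[0,:] = [+0.0000, +0.2727, -0.4545]
  T[1,:] = [+0.0000, -0.1136, +0.5227]
  T[2,:] = [+0.0000, +0.1250, -0.3750]
|eigenvalues of T|: 0.5314, 0.0428, 0.0000.
ρ(T) = max|λ| = 0.5314; 0.5314 < 1: convergent.

0.5314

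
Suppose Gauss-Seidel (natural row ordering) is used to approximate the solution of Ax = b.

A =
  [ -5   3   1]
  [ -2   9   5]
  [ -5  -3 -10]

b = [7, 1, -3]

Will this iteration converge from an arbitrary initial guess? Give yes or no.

yes

Let D = diag(-5, 9, -10); L, U the strict triangles.
Gauss-Seidel: T = -(D+L)⁻¹U, row 0 first, T[0,1] = -(3)/(-5) = +0.6000; later rows by forward substitution.
  T[0,:] = [+0.0000, +0.6000, +0.2000]
  T[1,:] = [+0.0000, +0.1333, -0.5111]
  T[2,:] = [+0.0000, -0.3400, +0.0533]
|eigenvalues of T|: 0.5121, 0.3254, 0.0000.
spectral radius ρ = 0.5121; 0.5121 < 1: convergent.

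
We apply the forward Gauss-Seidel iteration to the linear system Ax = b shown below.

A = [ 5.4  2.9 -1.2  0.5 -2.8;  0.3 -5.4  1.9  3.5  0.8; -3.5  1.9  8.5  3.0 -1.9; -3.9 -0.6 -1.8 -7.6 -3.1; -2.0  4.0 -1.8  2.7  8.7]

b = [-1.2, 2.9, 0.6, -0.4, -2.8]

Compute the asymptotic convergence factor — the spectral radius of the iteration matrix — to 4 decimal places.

0.9272

A = D + L + U where D = diag(5.4, -5.4, 8.5, -7.6, 8.7).
Gauss-Seidel: T = -(D+L)⁻¹U, row 0 first, T[0,2] = -(-1.2)/(5.4) = +0.2222; later rows by forward substitution.
  T[0,:] = [+0.0000  -0.5370  +0.2222  -0.0926  +0.5185]
  T[1,:] = [+0.0000  -0.0298  +0.3642  +0.6430  +0.1770]
  T[2,:] = [+0.0000  -0.2145  +0.0101  -0.5348  +0.3975]
  T[3,:] = [+0.0000  +0.3287  -0.1452  +0.1234  -0.7821]
  T[4,:] = [+0.0000  -0.2561  -0.0692  -0.4659  +0.3628]
|eigenvalues of T|: 0.9272, 0.5138, 0.1442, 0.0911, 0.0000.
ρ(T) = max|λ| = 0.9272; 0.9272 < 1, so it converges for any x₀.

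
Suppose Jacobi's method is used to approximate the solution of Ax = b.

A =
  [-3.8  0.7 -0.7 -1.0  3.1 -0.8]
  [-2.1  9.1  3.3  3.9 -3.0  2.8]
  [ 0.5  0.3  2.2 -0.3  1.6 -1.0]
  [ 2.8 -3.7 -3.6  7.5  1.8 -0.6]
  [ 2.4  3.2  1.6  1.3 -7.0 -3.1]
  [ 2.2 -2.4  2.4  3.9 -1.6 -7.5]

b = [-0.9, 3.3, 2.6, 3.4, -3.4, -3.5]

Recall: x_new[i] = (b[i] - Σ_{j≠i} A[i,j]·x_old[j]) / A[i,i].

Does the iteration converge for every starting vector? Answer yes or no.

no

Split A = D + L + U, D = diag(-3.8, 9.1, 2.2, 7.5, -7, -7.5).
Jacobi: T = -D⁻¹(L+U), T[1,3] = -(3.9)/(9.1) = -0.4286; T[1,1] = 0.
  T[0,:] = [+0.0000 +0.1842 -0.1842 -0.2632 +0.8158 -0.2105]
  T[1,:] = [+0.2308 +0.0000 -0.3626 -0.4286 +0.3297 -0.3077]
  T[2,:] = [-0.2273 -0.1364 +0.0000 +0.1364 -0.7273 +0.4545]
  T[3,:] = [-0.3733 +0.4933 +0.4800 +0.0000 -0.2400 +0.0800]
  T[4,:] = [+0.3429 +0.4571 +0.2286 +0.1857 +0.0000 -0.4429]
  T[5,:] = [+0.2933 -0.3200 +0.3200 +0.5200 -0.2133 +0.0000]
|roots of det(T-λI)|: 1.1783, 0.7417, 0.6367, 0.6367, 0.2040, 0.0444.
spectral radius ρ = 1.1783; 1.1783 > 1, so it fails to converge.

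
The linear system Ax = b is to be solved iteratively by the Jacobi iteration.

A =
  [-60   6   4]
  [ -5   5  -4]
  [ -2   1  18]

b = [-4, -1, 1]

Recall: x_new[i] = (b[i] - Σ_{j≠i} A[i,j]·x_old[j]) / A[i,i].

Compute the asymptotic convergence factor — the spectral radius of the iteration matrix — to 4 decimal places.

Split A = D + L + U, D = diag(-60, 5, 18).
Jacobi T = -D⁻¹(L+U): T[2,1] = -(1)/(18) = -0.0556; T[2,2] = 0.
  T[0,:] = [+0.0000 +0.1000 +0.0667]
  T[1,:] = [+1.0000 +0.0000 +0.8000]
  T[2,:] = [+0.1111 -0.0556 +0.0000]
moduli |λ_i(T)| = 0.2849, 0.1882, 0.0967.
ρ = 0.2849; 0.2849 < 1 ⇒ converges.

0.2849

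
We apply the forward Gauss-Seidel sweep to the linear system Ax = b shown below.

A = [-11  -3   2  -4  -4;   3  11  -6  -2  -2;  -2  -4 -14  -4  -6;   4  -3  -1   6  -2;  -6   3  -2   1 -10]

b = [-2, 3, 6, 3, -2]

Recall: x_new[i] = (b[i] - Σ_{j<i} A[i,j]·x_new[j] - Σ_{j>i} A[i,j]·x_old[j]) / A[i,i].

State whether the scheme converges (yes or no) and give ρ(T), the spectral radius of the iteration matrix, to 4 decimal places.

yes, ρ = 0.8926

Write A = D+L+U with D = diag(-11, 11, -14, 6, -10).
GS T = -(D+L)⁻¹U: row 0 first, T[0,4] = -(-4)/(-11) = -0.3636; later rows by forward substitution.
  T[0,:] = [+0.0000  -0.2727  +0.1818  -0.3636  -0.3636]
  T[1,:] = [+0.0000  +0.0744  +0.4959  +0.2810  +0.2810]
  T[2,:] = [+0.0000  +0.0177  -0.1677  -0.3140  -0.4569]
  T[3,:] = [+0.0000  +0.2220  +0.0988  +0.3306  +0.6401]
  T[4,:] = [+0.0000  +0.2046  +0.0831  +0.3983  +0.4579]
|λ(T)| sorted: 0.8926, 0.3313, 0.2492, 0.1153, 0.0000.
spectral radius ρ = 0.8926; 0.8926 < 1: convergent.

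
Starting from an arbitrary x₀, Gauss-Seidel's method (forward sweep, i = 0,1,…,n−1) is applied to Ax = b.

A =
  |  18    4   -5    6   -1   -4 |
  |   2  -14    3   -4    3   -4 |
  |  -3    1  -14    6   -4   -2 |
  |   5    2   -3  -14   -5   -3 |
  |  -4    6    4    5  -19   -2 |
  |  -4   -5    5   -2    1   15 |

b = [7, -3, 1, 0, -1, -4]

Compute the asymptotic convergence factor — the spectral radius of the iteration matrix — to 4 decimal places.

0.6153

A = D + L + U where D = diag(18, -14, -14, -14, -19, 15).
T_GS = -(D+L)⁻¹U: row 0 first, T[0,5] = -(-4)/(18) = +0.2222; later rows by forward substitution.
  T[0,:] = [+0.0000, -0.2222, +0.2778, -0.3333, +0.0556, +0.2222]
  T[1,:] = [+0.0000, -0.0317, +0.2540, -0.3333, +0.2222, -0.2540]
  T[2,:] = [+0.0000, +0.0454, -0.0414, +0.4762, -0.2817, -0.2086]
  T[3,:] = [+0.0000, -0.0936, +0.1444, -0.2687, -0.2452, -0.1265]
  T[4,:] = [+0.0000, +0.0217, +0.0510, -0.0055, -0.0654, -0.3095]
  T[5,:] = [+0.0000, -0.0989, +0.1884, -0.3942, +0.1545, +0.0479]
|eigenvalues of T|: 0.6153, 0.2630, 0.2630, 0.0805, 0.0598, 0.0000.
ρ(T) = max|λ| = 0.6153; 0.6153 < 1: convergent.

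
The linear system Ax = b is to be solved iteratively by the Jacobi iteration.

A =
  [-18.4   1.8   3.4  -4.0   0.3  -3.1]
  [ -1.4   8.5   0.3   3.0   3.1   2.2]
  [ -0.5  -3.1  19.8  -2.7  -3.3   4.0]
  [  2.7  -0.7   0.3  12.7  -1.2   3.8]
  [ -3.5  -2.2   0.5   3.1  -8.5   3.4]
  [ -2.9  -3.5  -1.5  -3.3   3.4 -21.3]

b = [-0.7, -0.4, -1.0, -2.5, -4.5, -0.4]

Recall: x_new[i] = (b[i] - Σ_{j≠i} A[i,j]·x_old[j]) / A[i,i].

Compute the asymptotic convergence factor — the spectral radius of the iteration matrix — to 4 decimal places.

Split A = D + L + U, D = diag(-18.4, 8.5, 19.8, 12.7, -8.5, -21.3).
Jacobi T = -D⁻¹(L+U): T[5,1] = -(-3.5)/(-21.3) = -0.1643; T[5,5] = 0.
  T[0,:] = [+0.0000, +0.0978, +0.1848, -0.2174, +0.0163, -0.1685]
  T[1,:] = [+0.1647, +0.0000, -0.0353, -0.3529, -0.3647, -0.2588]
  T[2,:] = [+0.0253, +0.1566, +0.0000, +0.1364, +0.1667, -0.2020]
  T[3,:] = [-0.2126, +0.0551, -0.0236, +0.0000, +0.0945, -0.2992]
  T[4,:] = [-0.4118, -0.2588, +0.0588, +0.3647, +0.0000, +0.4000]
  T[5,:] = [-0.1362, -0.1643, -0.0704, -0.1549, +0.1596, +0.0000]
moduli |λ_i(T)| = 0.5867, 0.4785, 0.3390, 0.2011, 0.2011, 0.0937.
ρ = 0.5867; 0.5867 < 1: convergent.

0.5867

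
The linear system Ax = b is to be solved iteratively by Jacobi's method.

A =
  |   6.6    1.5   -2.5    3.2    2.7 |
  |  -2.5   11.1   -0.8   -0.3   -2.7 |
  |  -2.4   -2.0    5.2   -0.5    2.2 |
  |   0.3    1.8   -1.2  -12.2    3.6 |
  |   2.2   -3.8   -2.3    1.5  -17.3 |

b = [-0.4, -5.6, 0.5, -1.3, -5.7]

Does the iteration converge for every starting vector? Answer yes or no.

Diagonal D = diag(6.6, 11.1, 5.2, -12.2, -17.3); L, U strict lower/upper.
T_J = -D⁻¹(L+U): T[4,3] = -(1.5)/(-17.3) = +0.0867; T[4,4] = 0.
  T[0,:] = [+0.0000  -0.2273  +0.3788  -0.4848  -0.4091]
  T[1,:] = [+0.2252  +0.0000  +0.0721  +0.0270  +0.2432]
  T[2,:] = [+0.4615  +0.3846  +0.0000  +0.0962  -0.4231]
  T[3,:] = [+0.0246  +0.1475  -0.0984  +0.0000  +0.2951]
  T[4,:] = [+0.1272  -0.2197  -0.1329  +0.0867  +0.0000]
|eigenvalues of T|: 0.5754, 0.4442, 0.4111, 0.4111, 0.1696.
ρ = 0.5754; 0.5754 < 1: convergent.

yes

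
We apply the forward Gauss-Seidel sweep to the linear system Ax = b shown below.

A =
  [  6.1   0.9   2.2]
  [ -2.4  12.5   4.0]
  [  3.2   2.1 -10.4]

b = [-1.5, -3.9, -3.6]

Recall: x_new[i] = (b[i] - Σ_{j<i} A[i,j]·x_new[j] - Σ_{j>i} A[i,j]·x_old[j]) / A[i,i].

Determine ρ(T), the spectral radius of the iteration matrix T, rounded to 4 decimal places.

0.2714

Diagonal D = diag(6.1, 12.5, -10.4); L, U strict lower/upper.
GS T = -(D+L)⁻¹U: row 0 first, T[0,2] = -(2.2)/(6.1) = -0.3607; later rows by forward substitution.
  T[0,:] = [+0.0000  -0.1475  -0.3607]
  T[1,:] = [+0.0000  -0.0283  -0.3892]
  T[2,:] = [+0.0000  -0.0511  -0.1896]
eigenvalue magnitudes: 0.2714, 0.0535, 0.0000.
ρ = 0.2714; 0.2714 < 1, so it converges for any x₀.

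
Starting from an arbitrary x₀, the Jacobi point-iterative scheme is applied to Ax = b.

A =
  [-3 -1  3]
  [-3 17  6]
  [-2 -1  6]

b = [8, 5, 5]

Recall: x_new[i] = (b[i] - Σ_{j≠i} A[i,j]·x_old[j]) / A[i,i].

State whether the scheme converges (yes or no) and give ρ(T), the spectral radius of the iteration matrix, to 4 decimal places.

Split A = D + L + U, D = diag(-3, 17, 6).
Jacobi T = -D⁻¹(L+U): T[1,0] = -(-3)/(17) = +0.1765; T[1,1] = 0.
  T[0,:] = [+0.0000 -0.3333 +1.0000]
  T[1,:] = [+0.1765 +0.0000 -0.3529]
  T[2,:] = [+0.3333 +0.1667 +0.0000]
eigenvalue magnitudes: 0.5782, 0.3445, 0.3445.
ρ = 0.5782; 0.5782 < 1: convergent.

yes, ρ = 0.5782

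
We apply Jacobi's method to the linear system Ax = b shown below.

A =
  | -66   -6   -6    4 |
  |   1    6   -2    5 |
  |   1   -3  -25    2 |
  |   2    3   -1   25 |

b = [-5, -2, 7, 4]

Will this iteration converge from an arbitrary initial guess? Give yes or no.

Diagonal D = diag(-66, 6, -25, 25); L, U strict lower/upper.
Jacobi: T = -D⁻¹(L+U), T[3,1] = -(3)/(25) = -0.1200; T[3,3] = 0.
  T[0,:] = [+0.0000, -0.0909, -0.0909, +0.0606]
  T[1,:] = [-0.1667, +0.0000, +0.3333, -0.8333]
  T[2,:] = [+0.0400, -0.1200, +0.0000, +0.0800]
  T[3,:] = [-0.0800, -0.1200, +0.0400, +0.0000]
|eigenvalues of T|: 0.3160, 0.2448, 0.1120, 0.1120.
ρ = 0.3160; 0.3160 < 1 ⇒ converges.

yes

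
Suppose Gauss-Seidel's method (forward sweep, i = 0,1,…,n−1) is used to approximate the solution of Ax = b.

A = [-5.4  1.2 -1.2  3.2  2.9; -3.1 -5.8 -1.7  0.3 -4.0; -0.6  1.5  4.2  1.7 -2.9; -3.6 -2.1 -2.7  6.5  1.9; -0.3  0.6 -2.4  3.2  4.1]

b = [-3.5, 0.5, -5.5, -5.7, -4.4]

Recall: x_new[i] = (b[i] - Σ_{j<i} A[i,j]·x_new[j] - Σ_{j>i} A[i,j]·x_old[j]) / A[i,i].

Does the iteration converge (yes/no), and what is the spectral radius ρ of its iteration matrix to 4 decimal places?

Let D = diag(-5.4, -5.8, 4.2, 6.5, 4.1); L, U the strict triangles.
GS T = -(D+L)⁻¹U: row 0 first, T[0,1] = -(1.2)/(-5.4) = +0.2222; later rows by forward substitution.
  T[0,:] = [+0.0000  +0.2222  -0.2222  +0.5926  +0.5370]
  T[1,:] = [+0.0000  -0.1188  -0.1743  -0.2650  -0.9767]
  T[2,:] = [+0.0000  +0.0742  +0.0305  -0.2255  +1.1160]
  T[3,:] = [+0.0000  +0.1155  -0.1667  +0.1489  +0.1532]
  T[4,:] = [+0.0000  -0.0131  +0.1572  -0.1661  +0.7160]
moduli |λ_i(T)| = 0.9496, 0.1925, 0.1925, 0.0160, 0.0000.
ρ = 0.9496; 0.9496 < 1 ⇒ converges.

yes, ρ = 0.9496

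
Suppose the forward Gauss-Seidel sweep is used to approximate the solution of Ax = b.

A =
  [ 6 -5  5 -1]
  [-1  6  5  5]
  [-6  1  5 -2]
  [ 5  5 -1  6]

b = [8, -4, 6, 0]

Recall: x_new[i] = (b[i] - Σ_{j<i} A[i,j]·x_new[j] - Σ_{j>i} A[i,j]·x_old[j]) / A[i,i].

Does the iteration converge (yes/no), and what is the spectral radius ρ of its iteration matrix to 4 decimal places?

Write A = D+L+U with D = diag(6, 6, 5, 6).
Gauss-Seidel: T = -(D+L)⁻¹U, row 0 first, T[0,3] = -(-1)/(6) = +0.1667; later rows by forward substitution.
  T[0,:] = [+0.0000, +0.8333, -0.8333, +0.1667]
  T[1,:] = [+0.0000, +0.1389, -0.9722, -0.8056]
  T[2,:] = [+0.0000, +0.9722, -0.8056, +0.7611]
  T[3,:] = [+0.0000, -0.6481, +1.3704, +0.6593]
|eigenvalues of T|: 1.1666, 0.9694, 0.2047, 0.0000.
ρ(T) = max|λ| = 1.1666; 1.1666 > 1, so it fails to converge.

no, ρ = 1.1666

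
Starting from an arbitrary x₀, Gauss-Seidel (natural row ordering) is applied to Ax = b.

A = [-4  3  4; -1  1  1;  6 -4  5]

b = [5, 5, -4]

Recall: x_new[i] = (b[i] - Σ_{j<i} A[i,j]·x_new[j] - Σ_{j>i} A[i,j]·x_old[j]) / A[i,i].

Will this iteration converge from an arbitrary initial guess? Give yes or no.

Diagonal D = diag(-4, 1, 5); L, U strict lower/upper.
T_GS = -(D+L)⁻¹U: row 0 first, T[0,2] = -(4)/(-4) = +1.0000; later rows by forward substitution.
  T[0,:] = [+0.0000  +0.7500  +1.0000]
  T[1,:] = [+0.0000  +0.7500  +0.0000]
  T[2,:] = [+0.0000  -0.3000  -1.2000]
|roots of det(T-λI)|: 1.2000, 0.7500, 0.0000.
ρ = 1.2000; 1.2000 > 1 ⇒ diverges.

no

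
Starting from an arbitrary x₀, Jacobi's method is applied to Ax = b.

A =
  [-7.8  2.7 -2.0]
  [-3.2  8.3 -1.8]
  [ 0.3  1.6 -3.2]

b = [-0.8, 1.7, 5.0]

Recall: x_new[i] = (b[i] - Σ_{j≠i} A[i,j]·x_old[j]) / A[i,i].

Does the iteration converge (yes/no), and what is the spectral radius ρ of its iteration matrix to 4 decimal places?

yes, ρ = 0.5439

Diagonal D = diag(-7.8, 8.3, -3.2); L, U strict lower/upper.
T_J = -D⁻¹(L+U): T[2,1] = -(1.6)/(-3.2) = +0.5000; T[2,2] = 0.
  T[0,:] = [+0.0000, +0.3462, -0.2564]
  T[1,:] = [+0.3855, +0.0000, +0.2169]
  T[2,:] = [+0.0938, +0.5000, +0.0000]
|roots of det(T-λI)|: 0.5439, 0.2792, 0.2792.
spectral radius ρ = 0.5439; 0.5439 < 1 ⇒ converges.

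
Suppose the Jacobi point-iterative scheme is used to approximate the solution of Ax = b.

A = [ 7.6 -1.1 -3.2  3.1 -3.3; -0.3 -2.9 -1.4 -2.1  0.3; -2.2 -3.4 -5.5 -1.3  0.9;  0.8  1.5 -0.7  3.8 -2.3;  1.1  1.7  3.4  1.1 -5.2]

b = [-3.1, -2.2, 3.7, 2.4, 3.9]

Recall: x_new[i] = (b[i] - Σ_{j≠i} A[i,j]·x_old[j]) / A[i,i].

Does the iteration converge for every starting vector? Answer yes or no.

no

Write A = D+L+U with D = diag(7.6, -2.9, -5.5, 3.8, -5.2).
Jacobi T = -D⁻¹(L+U): T[2,0] = -(-2.2)/(-5.5) = -0.4000; T[2,2] = 0.
  T[0,:] = [+0.0000, +0.1447, +0.4211, -0.4079, +0.4342]
  T[1,:] = [-0.1034, +0.0000, -0.4828, -0.7241, +0.1034]
  T[2,:] = [-0.4000, -0.6182, +0.0000, -0.2364, +0.1636]
  T[3,:] = [-0.2105, -0.3947, +0.1842, +0.0000, +0.6053]
  T[4,:] = [+0.2115, +0.3269, +0.6538, +0.2115, +0.0000]
moduli |λ_i(T)| = 1.1296, 0.8466, 0.4870, 0.4870, 0.0158.
ρ = 1.1296; 1.1296 > 1, so it fails to converge.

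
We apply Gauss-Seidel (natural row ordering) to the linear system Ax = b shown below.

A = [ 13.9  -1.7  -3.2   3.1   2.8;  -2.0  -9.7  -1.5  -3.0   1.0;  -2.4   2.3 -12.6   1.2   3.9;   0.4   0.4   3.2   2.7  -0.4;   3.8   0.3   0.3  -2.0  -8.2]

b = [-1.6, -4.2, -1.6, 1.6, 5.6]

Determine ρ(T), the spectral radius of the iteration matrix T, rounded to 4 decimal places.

0.3391

Split A = D + L + U, D = diag(13.9, -9.7, -12.6, 2.7, -8.2).
T_GS = -(D+L)⁻¹U: row 0 first, T[0,4] = -(2.8)/(13.9) = -0.2014; later rows by forward substitution.
  T[0,:] = [+0.0000  +0.1223  +0.2302  -0.2230  -0.2014]
  T[1,:] = [+0.0000  -0.0252  -0.2021  -0.2633  +0.1446]
  T[2,:] = [+0.0000  -0.0279  -0.0807  +0.0897  +0.3743]
  T[3,:] = [+0.0000  +0.0187  +0.0915  -0.0342  -0.2870]
  T[4,:] = [+0.0000  +0.0502  +0.0740  -0.1014  -0.0044]
|λ(T)| sorted: 0.3391, 0.1882, 0.0473, 0.0410, 0.0000.
spectral radius ρ = 0.3391; 0.3391 < 1: convergent.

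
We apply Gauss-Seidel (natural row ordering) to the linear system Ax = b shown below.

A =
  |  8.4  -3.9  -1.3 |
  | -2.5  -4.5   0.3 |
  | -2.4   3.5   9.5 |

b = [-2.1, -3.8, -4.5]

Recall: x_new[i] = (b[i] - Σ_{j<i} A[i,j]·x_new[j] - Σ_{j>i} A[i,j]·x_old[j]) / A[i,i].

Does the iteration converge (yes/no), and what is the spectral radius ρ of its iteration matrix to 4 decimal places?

Split A = D + L + U, D = diag(8.4, -4.5, 9.5).
T_GS = -(D+L)⁻¹U: row 0 first, T[0,1] = -(-3.9)/(8.4) = +0.4643; later rows by forward substitution.
  T[0,:] = [+0.0000, +0.4643, +0.1548]
  T[1,:] = [+0.0000, -0.2579, -0.0193]
  T[2,:] = [+0.0000, +0.2123, +0.0462]
eigenvalue magnitudes: 0.2438, 0.0321, 0.0000.
spectral radius ρ = 0.2438; 0.2438 < 1: convergent.

yes, ρ = 0.2438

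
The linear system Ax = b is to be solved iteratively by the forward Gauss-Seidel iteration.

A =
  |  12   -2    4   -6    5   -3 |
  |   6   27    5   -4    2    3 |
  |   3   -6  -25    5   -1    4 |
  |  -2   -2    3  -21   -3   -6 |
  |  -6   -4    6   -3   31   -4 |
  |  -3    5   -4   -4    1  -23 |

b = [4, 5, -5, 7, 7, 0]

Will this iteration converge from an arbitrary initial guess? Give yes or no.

yes

Let D = diag(12, 27, -25, -21, 31, -23); L, U the strict triangles.
T_GS = -(D+L)⁻¹U: row 0 first, T[0,1] = -(-2)/(12) = +0.1667; later rows by forward substitution.
  T[0,:] = [+0.0000  +0.1667  -0.3333  +0.5000  -0.4167  +0.2500]
  T[1,:] = [+0.0000  -0.0370  -0.1111  +0.0370  +0.0185  -0.1667]
  T[2,:] = [+0.0000  +0.0289  -0.0133  +0.2511  -0.0944  +0.2300]
  T[3,:] = [+0.0000  -0.0082  +0.0404  -0.0153  -0.1184  -0.2608]
  T[4,:] = [+0.0000  +0.0211  -0.0724  +0.0515  -0.0714  +0.0862]
  T[5,:] = [+0.0000  -0.0325  +0.0115  -0.0959  +0.0923  -0.0597]
|λ(T)| sorted: 0.2685, 0.1696, 0.0862, 0.0862, 0.0439, 0.0000.
spectral radius ρ = 0.2685; 0.2685 < 1 ⇒ converges.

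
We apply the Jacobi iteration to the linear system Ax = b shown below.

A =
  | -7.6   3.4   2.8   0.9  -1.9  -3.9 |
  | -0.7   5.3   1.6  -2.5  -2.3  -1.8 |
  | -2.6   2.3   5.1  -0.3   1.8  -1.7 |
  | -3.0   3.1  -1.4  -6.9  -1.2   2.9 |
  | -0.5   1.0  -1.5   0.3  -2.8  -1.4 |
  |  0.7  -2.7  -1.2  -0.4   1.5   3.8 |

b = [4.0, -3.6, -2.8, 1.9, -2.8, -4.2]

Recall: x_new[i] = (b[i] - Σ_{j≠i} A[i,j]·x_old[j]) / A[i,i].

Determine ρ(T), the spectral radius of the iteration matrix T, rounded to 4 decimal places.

1.2238

Diagonal D = diag(-7.6, 5.3, 5.1, -6.9, -2.8, 3.8); L, U strict lower/upper.
Jacobi: T = -D⁻¹(L+U), T[4,5] = -(-1.4)/(-2.8) = -0.5000; T[4,4] = 0.
  T[0,:] = [+0.0000  +0.4474  +0.3684  +0.1184  -0.2500  -0.5132]
  T[1,:] = [+0.1321  +0.0000  -0.3019  +0.4717  +0.4340  +0.3396]
  T[2,:] = [+0.5098  -0.4510  +0.0000  +0.0588  -0.3529  +0.3333]
  T[3,:] = [-0.4348  +0.4493  -0.2029  +0.0000  -0.1739  +0.4203]
  T[4,:] = [-0.1786  +0.3571  -0.5357  +0.1071  +0.0000  -0.5000]
  T[5,:] = [-0.1842  +0.7105  +0.3158  +0.1053  -0.3947  +0.0000]
|roots of det(T-λI)|: 1.2238, 0.8941, 0.8259, 0.5010, 0.1755, 0.1755.
ρ(T) = max|λ| = 1.2238; 1.2238 > 1, so it fails to converge.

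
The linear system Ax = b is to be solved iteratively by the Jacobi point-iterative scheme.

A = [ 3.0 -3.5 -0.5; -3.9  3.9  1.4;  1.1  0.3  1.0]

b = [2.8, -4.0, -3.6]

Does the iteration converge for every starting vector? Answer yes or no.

Write A = D+L+U with D = diag(3, 3.9, 1).
Jacobi T = -D⁻¹(L+U): T[1,0] = -(-3.9)/(3.9) = +1.0000; T[1,1] = 0.
  T[0,:] = [+0.0000, +1.1667, +0.1667]
  T[1,:] = [+1.0000, +0.0000, -0.3590]
  T[2,:] = [-1.1000, -0.3000, +0.0000]
|roots of det(T-λI)|: 1.1975, 0.7234, 0.4741.
spectral radius ρ = 1.1975; 1.1975 > 1 ⇒ diverges.

no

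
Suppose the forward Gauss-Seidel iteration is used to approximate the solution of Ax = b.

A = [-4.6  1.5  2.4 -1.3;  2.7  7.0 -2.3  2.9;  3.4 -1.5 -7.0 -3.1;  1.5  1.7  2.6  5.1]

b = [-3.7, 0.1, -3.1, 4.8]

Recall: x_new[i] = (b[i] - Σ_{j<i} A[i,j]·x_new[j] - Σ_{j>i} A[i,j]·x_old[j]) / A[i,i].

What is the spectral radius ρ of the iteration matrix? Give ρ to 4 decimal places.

0.8257

Diagonal D = diag(-4.6, 7, -7, 5.1); L, U strict lower/upper.
T_GS = -(D+L)⁻¹U: row 0 first, T[0,1] = -(1.5)/(-4.6) = +0.3261; later rows by forward substitution.
  T[0,:] = [+0.0000 +0.3261 +0.5217 -0.2826]
  T[1,:] = [+0.0000 -0.1258 +0.1273 -0.3053]
  T[2,:] = [+0.0000 +0.1853 +0.2261 -0.5147]
  T[3,:] = [+0.0000 -0.1485 -0.3112 +0.4473]
eigenvalue magnitudes: 0.8257, 0.1882, 0.0898, 0.0000.
ρ(T) = max|λ| = 0.8257; 0.8257 < 1 ⇒ converges.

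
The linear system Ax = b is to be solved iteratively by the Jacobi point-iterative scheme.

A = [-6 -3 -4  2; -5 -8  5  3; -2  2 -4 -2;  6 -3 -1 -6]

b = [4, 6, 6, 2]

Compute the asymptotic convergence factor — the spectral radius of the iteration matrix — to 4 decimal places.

1.3500

Diagonal D = diag(-6, -8, -4, -6); L, U strict lower/upper.
T_J = -D⁻¹(L+U): T[3,2] = -(-1)/(-6) = -0.1667; T[3,3] = 0.
  T[0,:] = [+0.0000 -0.5000 -0.6667 +0.3333]
  T[1,:] = [-0.6250 +0.0000 +0.6250 +0.3750]
  T[2,:] = [-0.5000 +0.5000 +0.0000 -0.5000]
  T[3,:] = [+1.0000 -0.5000 -0.1667 +0.0000]
|eigenvalues of T|: 1.3500, 0.6001, 0.6001, 0.2500.
spectral radius ρ = 1.3500; 1.3500 > 1 ⇒ diverges.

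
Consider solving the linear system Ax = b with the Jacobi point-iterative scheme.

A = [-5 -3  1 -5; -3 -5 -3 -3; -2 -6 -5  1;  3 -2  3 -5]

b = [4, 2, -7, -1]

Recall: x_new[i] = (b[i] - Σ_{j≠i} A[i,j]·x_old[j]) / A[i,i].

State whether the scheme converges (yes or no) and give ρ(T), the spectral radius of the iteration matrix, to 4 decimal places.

A = D + L + U where D = diag(-5, -5, -5, -5).
Jacobi: T = -D⁻¹(L+U), T[0,1] = -(-3)/(-5) = -0.6000; T[0,0] = 0.
  T[0,:] = [+0.0000, -0.6000, +0.2000, -1.0000]
  T[1,:] = [-0.6000, +0.0000, -0.6000, -0.6000]
  T[2,:] = [-0.4000, -1.2000, +0.0000, +0.2000]
  T[3,:] = [+0.6000, -0.4000, +0.6000, +0.0000]
|roots of det(T-λI)|: 1.2022, 0.6839, 0.6839, 0.2220.
spectral radius ρ = 1.2022; 1.2022 > 1, so it fails to converge.

no, ρ = 1.2022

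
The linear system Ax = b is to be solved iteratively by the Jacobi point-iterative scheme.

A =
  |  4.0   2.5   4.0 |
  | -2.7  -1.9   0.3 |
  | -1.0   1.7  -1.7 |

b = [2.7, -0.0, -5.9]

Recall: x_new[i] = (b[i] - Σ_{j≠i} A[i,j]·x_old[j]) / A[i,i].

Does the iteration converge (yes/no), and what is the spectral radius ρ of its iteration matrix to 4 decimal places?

Write A = D+L+U with D = diag(4, -1.9, -1.7).
Jacobi: T = -D⁻¹(L+U), T[0,2] = -(4)/(4) = -1.0000; T[0,0] = 0.
  T[0,:] = [+0.0000  -0.6250  -1.0000]
  T[1,:] = [-1.4211  +0.0000  +0.1579]
  T[2,:] = [-0.5882  +1.0000  +0.0000]
|λ(T)| sorted: 1.5997, 0.9616, 0.9616.
spectral radius ρ = 1.5997; 1.5997 > 1, so it fails to converge.

no, ρ = 1.5997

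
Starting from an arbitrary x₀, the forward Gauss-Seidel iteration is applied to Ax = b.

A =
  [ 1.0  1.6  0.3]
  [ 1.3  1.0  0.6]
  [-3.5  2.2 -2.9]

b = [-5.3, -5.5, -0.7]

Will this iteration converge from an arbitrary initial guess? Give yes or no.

Let D = diag(1, 1, -2.9); L, U the strict triangles.
T_GS = -(D+L)⁻¹U: row 0 first, T[0,1] = -(1.6)/(1) = -1.6000; later rows by forward substitution.
  T[0,:] = [+0.0000, -1.6000, -0.3000]
  T[1,:] = [+0.0000, +2.0800, -0.2100]
  T[2,:] = [+0.0000, +3.5090, +0.2028]
eigenvalue magnitudes: 1.5210, 0.7617, 0.0000.
ρ(T) = max|λ| = 1.5210; 1.5210 > 1 ⇒ diverges.

no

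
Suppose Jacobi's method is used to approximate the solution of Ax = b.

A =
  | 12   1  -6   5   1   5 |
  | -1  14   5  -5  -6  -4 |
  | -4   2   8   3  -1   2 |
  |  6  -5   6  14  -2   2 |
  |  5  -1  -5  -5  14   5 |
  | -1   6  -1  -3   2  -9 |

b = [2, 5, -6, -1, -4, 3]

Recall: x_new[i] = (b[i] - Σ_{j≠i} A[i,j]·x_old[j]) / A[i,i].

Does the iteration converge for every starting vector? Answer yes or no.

no

Diagonal D = diag(12, 14, 8, 14, 14, -9); L, U strict lower/upper.
Jacobi T = -D⁻¹(L+U): T[5,1] = -(6)/(-9) = +0.6667; T[5,5] = 0.
  T[0,:] = [+0.0000 -0.0833 +0.5000 -0.4167 -0.0833 -0.4167]
  T[1,:] = [+0.0714 +0.0000 -0.3571 +0.3571 +0.4286 +0.2857]
  T[2,:] = [+0.5000 -0.2500 +0.0000 -0.3750 +0.1250 -0.2500]
  T[3,:] = [-0.4286 +0.3571 -0.4286 +0.0000 +0.1429 -0.1429]
  T[4,:] = [-0.3571 +0.0714 +0.3571 +0.3571 +0.0000 -0.3571]
  T[5,:] = [-0.1111 +0.6667 -0.1111 -0.3333 +0.2222 +0.0000]
eigenvalue magnitudes: 1.1336, 0.9199, 0.6058, 0.4663, 0.4663, 0.1488.
spectral radius ρ = 1.1336; 1.1336 > 1, so it fails to converge.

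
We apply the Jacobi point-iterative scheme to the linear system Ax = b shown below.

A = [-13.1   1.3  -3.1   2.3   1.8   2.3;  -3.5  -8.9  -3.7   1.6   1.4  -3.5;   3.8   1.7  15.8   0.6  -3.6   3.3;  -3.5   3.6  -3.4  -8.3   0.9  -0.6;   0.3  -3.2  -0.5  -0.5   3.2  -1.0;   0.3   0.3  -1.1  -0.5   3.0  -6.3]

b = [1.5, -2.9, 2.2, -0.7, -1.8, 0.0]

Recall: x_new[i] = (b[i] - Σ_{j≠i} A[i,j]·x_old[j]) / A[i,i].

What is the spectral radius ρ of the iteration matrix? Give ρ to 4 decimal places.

0.9167

Diagonal D = diag(-13.1, -8.9, 15.8, -8.3, 3.2, -6.3); L, U strict lower/upper.
T_J = -D⁻¹(L+U): T[2,5] = -(3.3)/(15.8) = -0.2089; T[2,2] = 0.
  T[0,:] = [+0.0000, +0.0992, -0.2366, +0.1756, +0.1374, +0.1756]
  T[1,:] = [-0.3933, +0.0000, -0.4157, +0.1798, +0.1573, -0.3933]
  T[2,:] = [-0.2405, -0.1076, +0.0000, -0.0380, +0.2278, -0.2089]
  T[3,:] = [-0.4217, +0.4337, -0.4096, +0.0000, +0.1084, -0.0723]
  T[4,:] = [-0.0938, +1.0000, +0.1562, +0.1562, +0.0000, +0.3125]
  T[5,:] = [+0.0476, +0.0476, -0.1746, -0.0794, +0.4762, +0.0000]
moduli |λ_i(T)| = 0.9167, 0.6455, 0.6455, 0.3116, 0.2124, 0.2124.
ρ = 0.9167; 0.9167 < 1: convergent.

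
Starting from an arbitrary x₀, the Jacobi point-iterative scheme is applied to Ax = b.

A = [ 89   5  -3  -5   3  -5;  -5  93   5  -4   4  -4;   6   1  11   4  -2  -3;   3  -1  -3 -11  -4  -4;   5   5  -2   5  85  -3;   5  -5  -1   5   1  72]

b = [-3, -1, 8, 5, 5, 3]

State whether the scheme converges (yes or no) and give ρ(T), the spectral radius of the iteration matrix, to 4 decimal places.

yes, ρ = 0.4287

Let D = diag(89, 93, 11, -11, 85, 72); L, U the strict triangles.
Jacobi T = -D⁻¹(L+U): T[2,5] = -(-3)/(11) = +0.2727; T[2,2] = 0.
  T[0,:] = [+0.0000 -0.0562 +0.0337 +0.0562 -0.0337 +0.0562]
  T[1,:] = [+0.0538 +0.0000 -0.0538 +0.0430 -0.0430 +0.0430]
  T[2,:] = [-0.5455 -0.0909 +0.0000 -0.3636 +0.1818 +0.2727]
  T[3,:] = [+0.2727 -0.0909 -0.2727 +0.0000 -0.3636 -0.3636]
  T[4,:] = [-0.0588 -0.0588 +0.0235 -0.0588 +0.0000 +0.0353]
  T[5,:] = [-0.0694 +0.0694 +0.0139 -0.0694 -0.0139 +0.0000]
eigenvalue magnitudes: 0.4287, 0.3021, 0.1581, 0.0901, 0.0625, 0.0625.
ρ = 0.4287; 0.4287 < 1, so it converges for any x₀.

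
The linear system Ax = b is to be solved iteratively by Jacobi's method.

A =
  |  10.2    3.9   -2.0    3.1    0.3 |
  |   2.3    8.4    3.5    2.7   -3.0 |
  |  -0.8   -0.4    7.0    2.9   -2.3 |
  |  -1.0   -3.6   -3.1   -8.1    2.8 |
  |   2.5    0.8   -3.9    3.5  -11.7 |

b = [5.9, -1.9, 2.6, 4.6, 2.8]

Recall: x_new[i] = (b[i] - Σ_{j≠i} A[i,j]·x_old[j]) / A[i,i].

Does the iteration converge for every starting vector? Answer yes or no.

yes

A = D + L + U where D = diag(10.2, 8.4, 7, -8.1, -11.7).
T_J = -D⁻¹(L+U): T[0,2] = -(-2)/(10.2) = +0.1961; T[0,0] = 0.
  T[0,:] = [+0.0000, -0.3824, +0.1961, -0.3039, -0.0294]
  T[1,:] = [-0.2738, +0.0000, -0.4167, -0.3214, +0.3571]
  T[2,:] = [+0.1143, +0.0571, +0.0000, -0.4143, +0.3286]
  T[3,:] = [-0.1235, -0.4444, -0.3827, +0.0000, +0.3457]
  T[4,:] = [+0.2137, +0.0684, -0.3333, +0.2991, +0.0000]
moduli |λ_i(T)| = 0.8552, 0.4837, 0.4837, 0.2713, 0.2713.
spectral radius ρ = 0.8552; 0.8552 < 1: convergent.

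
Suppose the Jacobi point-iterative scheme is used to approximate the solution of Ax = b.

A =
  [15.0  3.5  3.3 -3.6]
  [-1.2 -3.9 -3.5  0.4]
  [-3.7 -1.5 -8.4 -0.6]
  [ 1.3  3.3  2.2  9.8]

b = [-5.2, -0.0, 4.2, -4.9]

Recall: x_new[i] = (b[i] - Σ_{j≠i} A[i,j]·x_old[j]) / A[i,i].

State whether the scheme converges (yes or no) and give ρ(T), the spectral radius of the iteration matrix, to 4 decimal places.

Diagonal D = diag(15, -3.9, -8.4, 9.8); L, U strict lower/upper.
Jacobi: T = -D⁻¹(L+U), T[2,3] = -(-0.6)/(-8.4) = -0.0714; T[2,2] = 0.
  T[0,:] = [+0.0000  -0.2333  -0.2200  +0.2400]
  T[1,:] = [-0.3077  +0.0000  -0.8974  +0.1026]
  T[2,:] = [-0.4405  -0.1786  +0.0000  -0.0714]
  T[3,:] = [-0.1327  -0.3367  -0.2245  +0.0000]
|roots of det(T-λI)|: 0.5676, 0.4649, 0.4649, 0.2193.
ρ = 0.5676; 0.5676 < 1: convergent.

yes, ρ = 0.5676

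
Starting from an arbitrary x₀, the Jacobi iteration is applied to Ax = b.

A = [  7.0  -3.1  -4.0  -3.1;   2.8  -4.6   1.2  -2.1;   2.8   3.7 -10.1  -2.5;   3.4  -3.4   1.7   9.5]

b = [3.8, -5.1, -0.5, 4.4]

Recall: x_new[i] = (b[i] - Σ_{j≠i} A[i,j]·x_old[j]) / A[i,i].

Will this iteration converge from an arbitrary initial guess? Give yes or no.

yes

A = D + L + U where D = diag(7, -4.6, -10.1, 9.5).
T_J = -D⁻¹(L+U): T[3,0] = -(3.4)/(9.5) = -0.3579; T[3,3] = 0.
  T[0,:] = [+0.0000  +0.4429  +0.5714  +0.4429]
  T[1,:] = [+0.6087  +0.0000  +0.2609  -0.4565]
  T[2,:] = [+0.2772  +0.3663  +0.0000  -0.2475]
  T[3,:] = [-0.3579  +0.3579  -0.1789  +0.0000]
|roots of det(T-λI)|: 0.8567, 0.6225, 0.6225, 0.1402.
ρ(T) = max|λ| = 0.8567; 0.8567 < 1, so it converges for any x₀.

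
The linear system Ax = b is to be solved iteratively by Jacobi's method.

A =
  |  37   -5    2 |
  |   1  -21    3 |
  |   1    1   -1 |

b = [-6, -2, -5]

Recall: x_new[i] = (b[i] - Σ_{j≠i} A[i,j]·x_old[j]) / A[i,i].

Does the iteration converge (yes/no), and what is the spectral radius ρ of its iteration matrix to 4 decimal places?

yes, ρ = 0.3741

Let D = diag(37, -21, -1); L, U the strict triangles.
Jacobi: T = -D⁻¹(L+U), T[0,2] = -(2)/(37) = -0.0541; T[0,0] = 0.
  T[0,:] = [+0.0000 +0.1351 -0.0541]
  T[1,:] = [+0.0476 +0.0000 +0.1429]
  T[2,:] = [+1.0000 +1.0000 +0.0000]
|roots of det(T-λI)|: 0.3741, 0.2115, 0.2115.
ρ(T) = max|λ| = 0.3741; 0.3741 < 1, so it converges for any x₀.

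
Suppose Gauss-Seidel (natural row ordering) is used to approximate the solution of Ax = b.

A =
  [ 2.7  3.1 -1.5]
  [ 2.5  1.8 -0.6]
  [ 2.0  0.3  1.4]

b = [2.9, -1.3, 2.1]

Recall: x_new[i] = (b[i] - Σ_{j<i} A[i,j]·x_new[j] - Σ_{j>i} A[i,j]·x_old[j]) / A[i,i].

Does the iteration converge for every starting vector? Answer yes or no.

A = D + L + U where D = diag(2.7, 1.8, 1.4).
GS T = -(D+L)⁻¹U: row 0 first, T[0,2] = -(-1.5)/(2.7) = +0.5556; later rows by forward substitution.
  T[0,:] = [+0.0000 -1.1481 +0.5556]
  T[1,:] = [+0.0000 +1.5947 -0.4383]
  T[2,:] = [+0.0000 +1.2985 -0.6997]
moduli |λ_i(T)| = 1.3117, 0.4168, 0.0000.
ρ(T) = max|λ| = 1.3117; 1.3117 > 1: divergent.

no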